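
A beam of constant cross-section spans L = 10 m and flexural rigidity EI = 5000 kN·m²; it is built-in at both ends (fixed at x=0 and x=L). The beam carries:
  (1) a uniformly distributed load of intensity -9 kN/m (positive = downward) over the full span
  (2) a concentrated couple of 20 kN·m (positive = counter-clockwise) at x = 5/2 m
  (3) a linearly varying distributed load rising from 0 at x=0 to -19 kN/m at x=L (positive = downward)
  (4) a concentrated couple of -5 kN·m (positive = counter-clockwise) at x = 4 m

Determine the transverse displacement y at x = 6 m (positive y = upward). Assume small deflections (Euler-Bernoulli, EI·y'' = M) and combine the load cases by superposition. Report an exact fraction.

y(6) = 237/2500 m

Load 1 — uniform load w=-9 kN/m over full span:
  y_1 = -wx²(L-x)²/(24EI) = -(-9)·6²·(10-6)²/(24·5000) = 27/625 m
Load 2 — applied couple M₀=20 kN·m at a=5/2 m (b=L-a=15/2):
  y_2 = (R_Ax³/6 - M_Ax²/2 - M₀(x-a)²/2)/EI  [x>a] with R_A=9/4, M_A=-15/4 = ((9/4)·6³/6 - (-15/4)·6²/2 - 20·(6-(5/2))²/2)/5000 = 13/2500 m
Load 3 — triangular load w₀=-19 kN/m (0→w₀ over full span):
  y_3 = -w₀x²(L-x)²(x+2L)/(120LEI) = -(-19)·6²·(10-6)²·(6+2·10)/(120·10·5000) = 741/15625 m
Load 4 — applied couple M₀=-5 kN·m at a=4 m (b=L-a=6):
  y_4 = (R_Ax³/6 - M_Ax²/2 - M₀(x-a)²/2)/EI  [x>a] with R_A=-18/25, M_A=-3/5 = ((-18/25)·6³/6 - (-3/5)·6²/2 - (-5)·(6-4)²/2)/5000 = -16/15625 m
Superposition: y = Σ y_i = 237/2500 m ≈ 0.094800 m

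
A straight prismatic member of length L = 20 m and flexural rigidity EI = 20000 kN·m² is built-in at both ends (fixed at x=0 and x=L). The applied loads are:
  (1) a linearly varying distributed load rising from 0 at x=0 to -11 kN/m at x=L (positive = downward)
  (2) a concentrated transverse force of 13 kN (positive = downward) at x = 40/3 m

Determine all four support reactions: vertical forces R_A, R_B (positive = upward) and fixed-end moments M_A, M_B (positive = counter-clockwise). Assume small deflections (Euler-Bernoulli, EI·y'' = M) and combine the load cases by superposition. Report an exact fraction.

R_A = -800/27 kN, M_A = -3440/27 kN·m, R_B = -1819/27 kN, M_B = 4900/27 kN·m

Load 1 — triangular load w₀=-11 kN/m (0→w₀ over full span):
  R_A = 3w₀L/20 = 3·(-11)·20/20 = -33 kN
  M_A = w₀L²/30 = (-11)·20²/30 = -440/3 kN·m
  R_B = 7w₀L/20 = 7·(-11)·20/20 = -77 kN
  M_B = -w₀L²/20 = -(-11)·20²/20 = 220 kN·m
Load 2 — point force P=13 kN at a=40/3 m (b=L-a=20/3):
  R_A = Pb²(3a+b)/L³ = 13·(20/3)²·(3·(40/3)+(20/3))/20³ = 91/27 kN
  M_A = Pab²/L² = 13·(40/3)·(20/3)²/20² = 520/27 kN·m
  R_B = Pa²(a+3b)/L³ = 13·(40/3)²·((40/3)+3·(20/3))/20³ = 260/27 kN
  M_B = -Pa²b/L² = -13·(40/3)²·(20/3)/20² = -1040/27 kN·m
Superposition: R_A = -800/27 kN, M_A = -3440/27 kN·m, R_B = -1819/27 kN, M_B = 4900/27 kN·m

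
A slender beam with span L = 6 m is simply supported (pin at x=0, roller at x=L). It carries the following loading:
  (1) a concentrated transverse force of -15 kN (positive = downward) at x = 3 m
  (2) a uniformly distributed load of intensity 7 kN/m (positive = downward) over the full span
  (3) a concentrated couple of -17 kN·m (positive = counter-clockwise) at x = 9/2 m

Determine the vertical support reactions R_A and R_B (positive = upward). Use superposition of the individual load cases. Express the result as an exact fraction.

R_A = 32/3 kN, R_B = 49/3 kN

Load 1 — point force P=-15 kN at a=3 m (b=L-a=3):
  R_A = Pb/L = (-15)·3/6 = -15/2 kN
  R_B = Pa/L = (-15)·3/6 = -15/2 kN
Load 2 — uniform load w=7 kN/m over full span:
  R_A = wL/2 = 7·6/2 = 21 kN
  R_B = wL/2 = 7·6/2 = 21 kN
Load 3 — applied couple M₀=-17 kN·m at a=9/2 m (b=L-a=3/2):
  R_A = M₀/L = (-17)/6 = -17/6 kN
  R_B = -M₀/L = -(-17)/6 = 17/6 kN
Superposition: R_A = 32/3 kN, R_B = 49/3 kN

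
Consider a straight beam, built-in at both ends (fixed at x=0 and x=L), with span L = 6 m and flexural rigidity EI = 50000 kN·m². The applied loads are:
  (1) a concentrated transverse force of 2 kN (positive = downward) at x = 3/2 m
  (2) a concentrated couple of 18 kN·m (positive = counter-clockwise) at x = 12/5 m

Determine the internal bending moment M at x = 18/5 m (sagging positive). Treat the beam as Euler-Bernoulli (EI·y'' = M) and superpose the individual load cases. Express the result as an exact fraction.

M(18/5) = -8841/2000 kN·m

Load 1 — point force P=2 kN at a=3/2 m (b=L-a=9/2):
  M_1 = Pa²(a+3b)(L-x)/L³ - Pa²b/L²  [x>a] = 2·(3/2)²·((3/2)+3·(9/2))·(6-(18/5))/6³ - 2·(3/2)²·(9/2)/6² = 3/16 kN·m
Load 2 — applied couple M₀=18 kN·m at a=12/5 m (b=L-a=18/5):
  M_2 = R_Ax - M_A - M₀  [x>a] with R_A=108/25, M_A=54/25 = (108/25)·(18/5) - (54/25) - 18 = -576/125 kN·m
Superposition: M = Σ M_i = -8841/2000 kN·m ≈ -4.420500 kN·m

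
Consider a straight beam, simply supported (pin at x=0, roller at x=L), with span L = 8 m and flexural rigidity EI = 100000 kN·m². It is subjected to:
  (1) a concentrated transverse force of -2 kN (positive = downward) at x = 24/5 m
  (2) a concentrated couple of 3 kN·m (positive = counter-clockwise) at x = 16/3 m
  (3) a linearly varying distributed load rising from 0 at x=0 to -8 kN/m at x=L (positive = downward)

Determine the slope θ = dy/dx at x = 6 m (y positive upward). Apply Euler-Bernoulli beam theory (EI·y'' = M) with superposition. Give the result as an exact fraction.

Load 1 — point force P=-2 kN at a=24/5 m (b=L-a=16/5):
  θ_1 = -Pa(2L²-6Lx+3x²+a²)/(6LEI)  [x>a] = -(-2)·(24/5)·(2·8²-6·8·6+3·6²+(24/5)²)/(6·8·100000) = -181/3125000 rad
Load 2 — applied couple M₀=3 kN·m at a=16/3 m (b=L-a=8/3):
  θ_2 = (M₀x²/(2L)-M₀(x-a)+C₁)/EI  [x>a] with C₁=M₀(3b²-L²)/(6L)=-8/3 = (3·6²/(2·8)-3·(6-(16/3))+(-8/3))/100000 = 1/48000 rad
Load 3 — triangular load w₀=-8 kN/m (0→w₀ over full span):
  θ_3 = -w₀(7L⁴-30L²x²+15x⁴)/(360LEI) = -(-8)·(7·8⁴-30·8²·6²+15·6⁴)/(360·8·100000) = -1313/2250000 rad
Superposition: θ = Σ θ_i = -279289/450000000 rad ≈ -0.000621 rad

θ(6) = -279289/450000000 rad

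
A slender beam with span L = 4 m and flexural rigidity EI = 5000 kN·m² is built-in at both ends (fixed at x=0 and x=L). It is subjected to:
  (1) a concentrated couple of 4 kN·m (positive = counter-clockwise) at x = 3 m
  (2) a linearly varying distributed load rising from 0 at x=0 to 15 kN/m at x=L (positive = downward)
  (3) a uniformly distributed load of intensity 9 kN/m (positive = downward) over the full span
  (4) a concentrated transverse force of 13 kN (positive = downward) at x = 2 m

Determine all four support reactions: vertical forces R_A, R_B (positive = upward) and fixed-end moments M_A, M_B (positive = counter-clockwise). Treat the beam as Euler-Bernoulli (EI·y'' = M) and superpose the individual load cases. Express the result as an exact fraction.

Load 1 — applied couple M₀=4 kN·m at a=3 m (b=L-a=1):
  R_A = 6M₀ab/L³ = 6·4·3·1/4³ = 9/8 kN
  M_A = M₀b(2a-b)/L² = 4·1·(2·3-1)/4² = 5/4 kN·m
  R_B = -6M₀ab/L³ = -6·4·3·1/4³ = -9/8 kN
  M_B = M₀a(2b-a)/L² = 4·3·(2·1-3)/4² = -3/4 kN·m
Load 2 — triangular load w₀=15 kN/m (0→w₀ over full span):
  R_A = 3w₀L/20 = 3·15·4/20 = 9 kN
  M_A = w₀L²/30 = 15·4²/30 = 8 kN·m
  R_B = 7w₀L/20 = 7·15·4/20 = 21 kN
  M_B = -w₀L²/20 = -15·4²/20 = -12 kN·m
Load 3 — uniform load w=9 kN/m over full span:
  R_A = wL/2 = 9·4/2 = 18 kN
  M_A = wL²/12 = 9·4²/12 = 12 kN·m
  R_B = wL/2 = 9·4/2 = 18 kN
  M_B = -wL²/12 = -9·4²/12 = -12 kN·m
Load 4 — point force P=13 kN at a=2 m (b=L-a=2):
  R_A = Pb²(3a+b)/L³ = 13·2²·(3·2+2)/4³ = 13/2 kN
  M_A = Pab²/L² = 13·2·2²/4² = 13/2 kN·m
  R_B = Pa²(a+3b)/L³ = 13·2²·(2+3·2)/4³ = 13/2 kN
  M_B = -Pa²b/L² = -13·2²·2/4² = -13/2 kN·m
Superposition: R_A = 277/8 kN, M_A = 111/4 kN·m, R_B = 355/8 kN, M_B = -125/4 kN·m

R_A = 277/8 kN, M_A = 111/4 kN·m, R_B = 355/8 kN, M_B = -125/4 kN·m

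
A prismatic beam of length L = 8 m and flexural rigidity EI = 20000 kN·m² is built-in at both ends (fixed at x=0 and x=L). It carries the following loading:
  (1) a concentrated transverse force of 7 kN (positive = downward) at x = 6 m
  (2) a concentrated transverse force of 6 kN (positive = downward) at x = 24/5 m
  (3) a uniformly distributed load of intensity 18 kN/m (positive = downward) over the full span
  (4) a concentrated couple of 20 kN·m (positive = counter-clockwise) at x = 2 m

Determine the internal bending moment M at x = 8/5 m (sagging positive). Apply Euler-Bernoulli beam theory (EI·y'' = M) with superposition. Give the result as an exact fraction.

M(8/5) = 11531/5000 kN·m

Load 1 — point force P=7 kN at a=6 m (b=L-a=2):
  M_1 = Pb²(3a+b)x/L³ - Pab²/L²  [x≤a] = 7·2²·(3·6+2)·(8/5)/8³ - 7·6·2²/8² = -7/8 kN·m
Load 2 — point force P=6 kN at a=24/5 m (b=L-a=16/5):
  M_2 = Pb²(3a+b)x/L³ - Pab²/L²  [x≤a] = 6·(16/5)²·(3·(24/5)+(16/5))·(8/5)/8³ - 6·(24/5)·(16/5)²/8² = -768/625 kN·m
Load 3 — uniform load w=18 kN/m over full span:
  M_3 = wLx/2 - wL²/12 - wx²/2 = 18·8·(8/5)/2 - 18·8²/12 - 18·(8/5)²/2 = -96/25 kN·m
Load 4 — applied couple M₀=20 kN·m at a=2 m (b=L-a=6):
  M_4 = R_Ax - M_A  [x≤a] with R_A=45/16, M_A=-15/4 = (45/16)·(8/5) - (-15/4) = 33/4 kN·m
Superposition: M = Σ M_i = 11531/5000 kN·m ≈ 2.306200 kN·m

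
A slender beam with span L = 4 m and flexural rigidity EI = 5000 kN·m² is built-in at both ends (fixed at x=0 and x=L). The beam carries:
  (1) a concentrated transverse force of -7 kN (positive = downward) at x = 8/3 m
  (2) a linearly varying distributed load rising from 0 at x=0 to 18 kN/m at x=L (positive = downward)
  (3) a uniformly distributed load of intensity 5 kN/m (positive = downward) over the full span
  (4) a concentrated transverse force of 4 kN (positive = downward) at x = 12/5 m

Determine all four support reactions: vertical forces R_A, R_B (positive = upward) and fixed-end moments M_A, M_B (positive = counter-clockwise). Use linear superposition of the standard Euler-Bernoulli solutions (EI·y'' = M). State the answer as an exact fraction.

R_A = 68827/3375 kN, M_A = 53084/3375 kN·m, R_B = 110048/3375 kN, M_B = -64876/3375 kN·m

Load 1 — point force P=-7 kN at a=8/3 m (b=L-a=4/3):
  R_A = Pb²(3a+b)/L³ = (-7)·(4/3)²·(3·(8/3)+(4/3))/4³ = -49/27 kN
  M_A = Pab²/L² = (-7)·(8/3)·(4/3)²/4² = -56/27 kN·m
  R_B = Pa²(a+3b)/L³ = (-7)·(8/3)²·((8/3)+3·(4/3))/4³ = -140/27 kN
  M_B = -Pa²b/L² = -(-7)·(8/3)²·(4/3)/4² = 112/27 kN·m
Load 2 — triangular load w₀=18 kN/m (0→w₀ over full span):
  R_A = 3w₀L/20 = 3·18·4/20 = 54/5 kN
  M_A = w₀L²/30 = 18·4²/30 = 48/5 kN·m
  R_B = 7w₀L/20 = 7·18·4/20 = 126/5 kN
  M_B = -w₀L²/20 = -18·4²/20 = -72/5 kN·m
Load 3 — uniform load w=5 kN/m over full span:
  R_A = wL/2 = 5·4/2 = 10 kN
  M_A = wL²/12 = 5·4²/12 = 20/3 kN·m
  R_B = wL/2 = 5·4/2 = 10 kN
  M_B = -wL²/12 = -5·4²/12 = -20/3 kN·m
Load 4 — point force P=4 kN at a=12/5 m (b=L-a=8/5):
  R_A = Pb²(3a+b)/L³ = 4·(8/5)²·(3·(12/5)+(8/5))/4³ = 176/125 kN
  M_A = Pab²/L² = 4·(12/5)·(8/5)²/4² = 192/125 kN·m
  R_B = Pa²(a+3b)/L³ = 4·(12/5)²·((12/5)+3·(8/5))/4³ = 324/125 kN
  M_B = -Pa²b/L² = -4·(12/5)²·(8/5)/4² = -288/125 kN·m
Superposition: R_A = 68827/3375 kN, M_A = 53084/3375 kN·m, R_B = 110048/3375 kN, M_B = -64876/3375 kN·m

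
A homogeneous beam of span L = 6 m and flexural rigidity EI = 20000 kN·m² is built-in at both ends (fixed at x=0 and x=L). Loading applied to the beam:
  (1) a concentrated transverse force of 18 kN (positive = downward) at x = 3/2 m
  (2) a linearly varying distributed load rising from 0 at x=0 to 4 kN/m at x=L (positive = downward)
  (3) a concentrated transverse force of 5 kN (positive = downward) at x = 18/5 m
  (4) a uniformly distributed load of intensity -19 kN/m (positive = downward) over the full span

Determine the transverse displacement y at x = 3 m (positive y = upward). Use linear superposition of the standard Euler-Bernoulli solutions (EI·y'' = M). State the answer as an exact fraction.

Load 1 — point force P=18 kN at a=3/2 m (b=L-a=9/2):
  y_1 = -Pa²(L-x)²(3bL-(3b+a)(L-x))/(6L³EI)  [x>a] = -18·(3/2)²·(6-3)²·(3·(9/2)·6-(3·(9/2)+(3/2))·(6-3))/(6·6³·20000) = -81/160000 m
Load 2 — triangular load w₀=4 kN/m (0→w₀ over full span):
  y_2 = -w₀x²(L-x)²(x+2L)/(120LEI) = -4·3²·(6-3)²·(3+2·6)/(120·6·20000) = -27/80000 m
Load 3 — point force P=5 kN at a=18/5 m (b=L-a=12/5):
  y_3 = -Pb²x²(3aL-(3a+b)x)/(6L³EI)  [x≤a] = -5·(12/5)²·3²·(3·(18/5)·6-(3·(18/5)+(12/5))·3)/(6·6³·20000) = -63/250000 m
Load 4 — uniform load w=-19 kN/m over full span:
  y_4 = -wx²(L-x)²/(24EI) = -(-19)·3²·(6-3)²/(24·20000) = 513/160000 m
Superposition: y = Σ y_i = 4221/2000000 m ≈ 0.002110 m

y(3) = 4221/2000000 m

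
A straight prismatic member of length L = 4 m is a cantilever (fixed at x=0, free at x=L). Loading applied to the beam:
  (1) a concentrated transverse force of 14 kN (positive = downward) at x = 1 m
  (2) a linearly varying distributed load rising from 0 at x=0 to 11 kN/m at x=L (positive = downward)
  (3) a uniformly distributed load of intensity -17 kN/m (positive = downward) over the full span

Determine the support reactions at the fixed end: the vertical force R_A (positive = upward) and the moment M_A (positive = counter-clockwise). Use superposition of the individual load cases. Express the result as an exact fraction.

R_A = -32 kN, M_A = -190/3 kN·m

Load 1 — point force P=14 kN at a=1 m (b=L-a=3):
  R_A = P = 14 kN
  M_A = Pa = 14·1 = 14 kN·m
Load 2 — triangular load w₀=11 kN/m (0→w₀ over full span):
  R_A = w₀L/2 = 11·4/2 = 22 kN
  M_A = w₀L²/3 = 11·4²/3 = 176/3 kN·m
Load 3 — uniform load w=-17 kN/m over full span:
  R_A = wL = (-17)·4 = -68 kN
  M_A = wL²/2 = (-17)·4²/2 = -136 kN·m
Superposition: R_A = -32 kN, M_A = -190/3 kN·m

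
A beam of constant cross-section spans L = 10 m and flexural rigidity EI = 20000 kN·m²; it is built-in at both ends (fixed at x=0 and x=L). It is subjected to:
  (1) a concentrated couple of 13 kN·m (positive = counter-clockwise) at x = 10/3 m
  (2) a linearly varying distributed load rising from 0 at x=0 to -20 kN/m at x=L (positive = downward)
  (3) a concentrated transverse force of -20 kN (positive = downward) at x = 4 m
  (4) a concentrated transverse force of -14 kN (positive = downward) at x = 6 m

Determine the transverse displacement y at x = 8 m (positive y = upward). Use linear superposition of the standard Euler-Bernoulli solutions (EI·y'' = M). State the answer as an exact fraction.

y(8) = 102971/11250000 m

Load 1 — applied couple M₀=13 kN·m at a=10/3 m (b=L-a=20/3):
  y_1 = (R_Ax³/6 - M_Ax²/2 - M₀(x-a)²/2)/EI  [x>a] with R_A=26/15, M_A=0 = ((26/15)·8³/6 - 0·8²/2 - 13·(8-(10/3))²/2)/20000 = 143/450000 m
Load 2 — triangular load w₀=-20 kN/m (0→w₀ over full span):
  y_2 = -w₀x²(L-x)²(x+2L)/(120LEI) = -(-20)·8²·(10-8)²·(8+2·10)/(120·10·20000) = 56/9375 m
Load 3 — point force P=-20 kN at a=4 m (b=L-a=6):
  y_3 = -Pa²(L-x)²(3bL-(3b+a)(L-x))/(6L³EI)  [x>a] = -(-20)·4²·(10-8)²·(3·6·10-(3·6+4)·(10-8))/(6·10³·20000) = 68/46875 m
Load 4 — point force P=-14 kN at a=6 m (b=L-a=4):
  y_4 = -Pa²(L-x)²(3bL-(3b+a)(L-x))/(6L³EI)  [x>a] = -(-14)·6²·(10-8)²·(3·4·10-(3·4+6)·(10-8))/(6·10³·20000) = 441/312500 m
Superposition: y = Σ y_i = 102971/11250000 m ≈ 0.009153 m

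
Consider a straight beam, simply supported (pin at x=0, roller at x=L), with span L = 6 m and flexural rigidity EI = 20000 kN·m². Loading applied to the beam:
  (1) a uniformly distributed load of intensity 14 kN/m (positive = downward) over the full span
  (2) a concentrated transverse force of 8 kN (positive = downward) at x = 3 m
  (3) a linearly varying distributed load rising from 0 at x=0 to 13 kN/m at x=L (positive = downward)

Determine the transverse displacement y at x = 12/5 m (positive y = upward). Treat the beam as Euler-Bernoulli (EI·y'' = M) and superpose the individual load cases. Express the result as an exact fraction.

Load 1 — uniform load w=14 kN/m over full span:
  y_1 = -wx(L³-2Lx²+x³)/(24EI) = -14·(12/5)·(6³-2·6·(12/5)²+(12/5)³)/(24·20000) = -17577/1562500 m
Load 2 — point force P=8 kN at a=3 m (b=L-a=3):
  y_2 = -Pbx(L²-b²-x²)/(6LEI)  [x≤a] = -8·3·(12/5)·(6²-3²-(12/5)²)/(6·6·20000) = -531/312500 m
Load 3 — triangular load w₀=13 kN/m (0→w₀ over full span):
  y_3 = -w₀x(7L⁴-10L²x²+3x⁴)/(360LEI) = -13·(12/5)·(7·6⁴-10·6²·(12/5)²+3·(12/5)⁴)/(360·6·20000) = -400491/78125000 m
Superposition: y = Σ y_i = -1412091/78125000 m ≈ -0.018075 m

y(12/5) = -1412091/78125000 m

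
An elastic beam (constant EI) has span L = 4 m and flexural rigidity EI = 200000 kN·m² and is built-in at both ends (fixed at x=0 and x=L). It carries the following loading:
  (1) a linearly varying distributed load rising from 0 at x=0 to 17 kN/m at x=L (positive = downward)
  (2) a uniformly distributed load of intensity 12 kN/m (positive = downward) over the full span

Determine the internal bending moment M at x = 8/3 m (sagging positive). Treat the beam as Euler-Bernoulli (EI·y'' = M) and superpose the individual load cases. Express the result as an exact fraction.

Load 1 — triangular load w₀=17 kN/m (0→w₀ over full span):
  M_1 = 3w₀Lx/20 - w₀L²/30 - w₀x³/(6L) = 3·17·4·(8/3)/20 - 17·4²/30 - 17·(8/3)³/(6·4) = 1904/405 kN·m
Load 2 — uniform load w=12 kN/m over full span:
  M_2 = wLx/2 - wL²/12 - wx²/2 = 12·4·(8/3)/2 - 12·4²/12 - 12·(8/3)²/2 = 16/3 kN·m
Superposition: M = Σ M_i = 4064/405 kN·m ≈ 10.034568 kN·m

M(8/3) = 4064/405 kN·m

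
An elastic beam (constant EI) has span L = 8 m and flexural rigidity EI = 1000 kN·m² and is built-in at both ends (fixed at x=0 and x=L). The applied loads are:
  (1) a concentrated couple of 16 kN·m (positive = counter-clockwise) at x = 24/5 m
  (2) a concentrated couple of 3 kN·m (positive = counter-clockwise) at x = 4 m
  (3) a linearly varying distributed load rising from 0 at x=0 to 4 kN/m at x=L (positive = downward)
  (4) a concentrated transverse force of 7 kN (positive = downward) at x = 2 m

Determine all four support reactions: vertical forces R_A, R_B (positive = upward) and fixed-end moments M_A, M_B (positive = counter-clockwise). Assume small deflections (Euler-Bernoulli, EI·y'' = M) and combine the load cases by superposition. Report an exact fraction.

R_A = 11319/800 kN, M_A = 13367/600 kN·m, R_B = 7081/800 kN, M_B = -2551/200 kN·m

Load 1 — applied couple M₀=16 kN·m at a=24/5 m (b=L-a=16/5):
  R_A = 6M₀ab/L³ = 6·16·(24/5)·(16/5)/8³ = 72/25 kN
  M_A = M₀b(2a-b)/L² = 16·(16/5)·(2·(24/5)-(16/5))/8² = 128/25 kN·m
  R_B = -6M₀ab/L³ = -6·16·(24/5)·(16/5)/8³ = -72/25 kN
  M_B = M₀a(2b-a)/L² = 16·(24/5)·(2·(16/5)-(24/5))/8² = 48/25 kN·m
Load 2 — applied couple M₀=3 kN·m at a=4 m (b=L-a=4):
  R_A = 6M₀ab/L³ = 6·3·4·4/8³ = 9/16 kN
  M_A = M₀b(2a-b)/L² = 3·4·(2·4-4)/8² = 3/4 kN·m
  R_B = -6M₀ab/L³ = -6·3·4·4/8³ = -9/16 kN
  M_B = M₀a(2b-a)/L² = 3·4·(2·4-4)/8² = 3/4 kN·m
Load 3 — triangular load w₀=4 kN/m (0→w₀ over full span):
  R_A = 3w₀L/20 = 3·4·8/20 = 24/5 kN
  M_A = w₀L²/30 = 4·8²/30 = 128/15 kN·m
  R_B = 7w₀L/20 = 7·4·8/20 = 56/5 kN
  M_B = -w₀L²/20 = -4·8²/20 = -64/5 kN·m
Load 4 — point force P=7 kN at a=2 m (b=L-a=6):
  R_A = Pb²(3a+b)/L³ = 7·6²·(3·2+6)/8³ = 189/32 kN
  M_A = Pab²/L² = 7·2·6²/8² = 63/8 kN·m
  R_B = Pa²(a+3b)/L³ = 7·2²·(2+3·6)/8³ = 35/32 kN
  M_B = -Pa²b/L² = -7·2²·6/8² = -21/8 kN·m
Superposition: R_A = 11319/800 kN, M_A = 13367/600 kN·m, R_B = 7081/800 kN, M_B = -2551/200 kN·m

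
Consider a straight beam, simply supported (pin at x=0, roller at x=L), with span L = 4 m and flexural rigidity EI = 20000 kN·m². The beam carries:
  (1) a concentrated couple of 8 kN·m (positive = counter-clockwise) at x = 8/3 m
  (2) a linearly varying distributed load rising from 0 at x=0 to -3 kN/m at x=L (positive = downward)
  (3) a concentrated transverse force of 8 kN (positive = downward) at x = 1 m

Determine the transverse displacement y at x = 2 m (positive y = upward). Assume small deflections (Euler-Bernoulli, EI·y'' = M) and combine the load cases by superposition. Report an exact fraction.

y(2) = -61/180000 m

Load 1 — applied couple M₀=8 kN·m at a=8/3 m (b=L-a=4/3):
  y_1 = (M₀x³/(6L)+C₁x)/EI  [x≤a] with C₁=M₀(3b²-L²)/(6L)=-32/9 = (8·2³/(6·4)+(-32/9)·2)/20000 = -1/4500 m
Load 2 — triangular load w₀=-3 kN/m (0→w₀ over full span):
  y_2 = -w₀x(7L⁴-10L²x²+3x⁴)/(360LEI) = -(-3)·2·(7·4⁴-10·4²·2²+3·2⁴)/(360·4·20000) = 1/4000 m
Load 3 — point force P=8 kN at a=1 m (b=L-a=3):
  y_3 = -Pa(L-x)(2Lx-a²-x²)/(6LEI)  [x>a] = -8·1·(4-2)·(2·4·2-1²-2²)/(6·4·20000) = -11/30000 m
Superposition: y = Σ y_i = -61/180000 m ≈ -0.000339 m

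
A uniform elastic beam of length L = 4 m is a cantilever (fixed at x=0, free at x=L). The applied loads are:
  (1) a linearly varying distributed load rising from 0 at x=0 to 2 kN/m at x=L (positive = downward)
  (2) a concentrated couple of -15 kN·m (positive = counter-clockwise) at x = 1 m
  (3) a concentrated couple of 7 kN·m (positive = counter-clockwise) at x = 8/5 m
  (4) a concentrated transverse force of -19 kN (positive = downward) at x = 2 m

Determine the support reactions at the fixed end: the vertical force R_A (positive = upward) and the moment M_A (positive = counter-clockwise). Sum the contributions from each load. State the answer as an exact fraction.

R_A = -15 kN, M_A = -58/3 kN·m

Load 1 — triangular load w₀=2 kN/m (0→w₀ over full span):
  R_A = w₀L/2 = 2·4/2 = 4 kN
  M_A = w₀L²/3 = 2·4²/3 = 32/3 kN·m
Load 2 — applied couple M₀=-15 kN·m at a=1 m (b=L-a=3):
  R_A = 0 kN
  M_A = -M₀ = -(-15) = 15 kN·m
Load 3 — applied couple M₀=7 kN·m at a=8/5 m (b=L-a=12/5):
  R_A = 0 kN
  M_A = -M₀ = -7 kN·m
Load 4 — point force P=-19 kN at a=2 m (b=L-a=2):
  R_A = P = (-19) = -19 kN
  M_A = Pa = (-19)·2 = -38 kN·m
Superposition: R_A = -15 kN, M_A = -58/3 kN·m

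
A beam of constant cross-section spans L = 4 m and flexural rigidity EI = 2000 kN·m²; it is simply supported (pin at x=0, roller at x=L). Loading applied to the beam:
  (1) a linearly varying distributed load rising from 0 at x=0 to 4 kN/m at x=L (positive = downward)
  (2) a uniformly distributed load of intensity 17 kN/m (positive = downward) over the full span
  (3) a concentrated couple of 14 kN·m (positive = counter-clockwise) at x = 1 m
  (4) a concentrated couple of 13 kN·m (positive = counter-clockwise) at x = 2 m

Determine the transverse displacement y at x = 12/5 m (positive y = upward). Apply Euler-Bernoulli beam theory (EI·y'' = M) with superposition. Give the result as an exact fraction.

Load 1 — triangular load w₀=4 kN/m (0→w₀ over full span):
  y_1 = -w₀x(7L⁴-10L²x²+3x⁴)/(360LEI) = -4·(12/5)·(7·4⁴-10·4²·(12/5)²+3·(12/5)⁴)/(360·4·2000) = -18944/5859375 m
Load 2 — uniform load w=17 kN/m over full span:
  y_2 = -wx(L³-2Lx²+x³)/(24EI) = -17·(12/5)·(4³-2·4·(12/5)²+(12/5)³)/(24·2000) = -2108/78125 m
Load 3 — applied couple M₀=14 kN·m at a=1 m (b=L-a=3):
  y_3 = (M₀x³/(6L)-M₀(x-a)²/2+C₁x)/EI  [x>a] with C₁=M₀(3b²-L²)/(6L)=77/12 = (14·(12/5)³/(6·4)-14·((12/5)-1)²/2+(77/12)·(12/5))/2000 = 609/125000 m
Load 4 — applied couple M₀=13 kN·m at a=2 m (b=L-a=2):
  y_4 = (M₀x³/(6L)-M₀(x-a)²/2+C₁x)/EI  [x>a] with C₁=M₀(3b²-L²)/(6L)=-13/6 = (13·(12/5)³/(6·4)-13·((12/5)-2)²/2+(-13/6)·(12/5))/2000 = 39/62500 m
Superposition: y = Σ y_i = -1158727/46875000 m ≈ -0.024720 m

y(12/5) = -1158727/46875000 m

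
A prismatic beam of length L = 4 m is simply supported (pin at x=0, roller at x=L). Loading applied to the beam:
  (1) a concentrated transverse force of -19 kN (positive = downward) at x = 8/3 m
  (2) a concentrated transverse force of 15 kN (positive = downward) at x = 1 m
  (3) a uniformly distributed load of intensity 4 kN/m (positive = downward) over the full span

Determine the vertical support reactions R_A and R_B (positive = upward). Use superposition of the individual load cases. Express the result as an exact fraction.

R_A = 155/12 kN, R_B = -11/12 kN

Load 1 — point force P=-19 kN at a=8/3 m (b=L-a=4/3):
  R_A = Pb/L = (-19)·(4/3)/4 = -19/3 kN
  R_B = Pa/L = (-19)·(8/3)/4 = -38/3 kN
Load 2 — point force P=15 kN at a=1 m (b=L-a=3):
  R_A = Pb/L = 15·3/4 = 45/4 kN
  R_B = Pa/L = 15·1/4 = 15/4 kN
Load 3 — uniform load w=4 kN/m over full span:
  R_A = wL/2 = 4·4/2 = 8 kN
  R_B = wL/2 = 4·4/2 = 8 kN
Superposition: R_A = 155/12 kN, R_B = -11/12 kN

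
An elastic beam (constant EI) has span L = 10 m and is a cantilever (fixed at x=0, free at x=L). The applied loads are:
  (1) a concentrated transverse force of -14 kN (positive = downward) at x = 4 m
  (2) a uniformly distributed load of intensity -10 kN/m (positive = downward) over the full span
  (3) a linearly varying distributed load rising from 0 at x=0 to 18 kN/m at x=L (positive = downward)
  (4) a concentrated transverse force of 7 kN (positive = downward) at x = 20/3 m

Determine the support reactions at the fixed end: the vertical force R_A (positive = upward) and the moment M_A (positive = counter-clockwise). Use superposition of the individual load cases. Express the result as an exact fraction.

R_A = -17 kN, M_A = 272/3 kN·m

Load 1 — point force P=-14 kN at a=4 m (b=L-a=6):
  R_A = P = (-14) = -14 kN
  M_A = Pa = (-14)·4 = -56 kN·m
Load 2 — uniform load w=-10 kN/m over full span:
  R_A = wL = (-10)·10 = -100 kN
  M_A = wL²/2 = (-10)·10²/2 = -500 kN·m
Load 3 — triangular load w₀=18 kN/m (0→w₀ over full span):
  R_A = w₀L/2 = 18·10/2 = 90 kN
  M_A = w₀L²/3 = 18·10²/3 = 600 kN·m
Load 4 — point force P=7 kN at a=20/3 m (b=L-a=10/3):
  R_A = P = 7 kN
  M_A = Pa = 7·(20/3) = 140/3 kN·m
Superposition: R_A = -17 kN, M_A = 272/3 kN·m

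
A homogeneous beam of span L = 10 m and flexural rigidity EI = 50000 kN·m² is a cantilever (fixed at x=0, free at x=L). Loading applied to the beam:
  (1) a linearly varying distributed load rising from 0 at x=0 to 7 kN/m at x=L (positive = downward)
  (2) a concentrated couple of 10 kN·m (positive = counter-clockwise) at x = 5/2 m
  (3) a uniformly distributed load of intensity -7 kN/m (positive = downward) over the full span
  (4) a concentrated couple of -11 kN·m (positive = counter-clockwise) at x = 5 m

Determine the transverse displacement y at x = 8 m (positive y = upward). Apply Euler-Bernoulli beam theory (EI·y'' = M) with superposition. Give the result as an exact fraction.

Load 1 — triangular load w₀=7 kN/m (0→w₀ over full span):
  y_1 = (w₀Lx³/12-w₀L²x²/6-w₀x⁵/(120L))/EI = (7·10·8³/12-7·10²·8²/6-7·8⁵/(120·10))/50000 = -21896/234375 m
Load 2 — applied couple M₀=10 kN·m at a=5/2 m (b=L-a=15/2):
  y_2 = M₀a(2x-a)/(2EI)  [x>a] = 10·(5/2)·(2·8-(5/2))/(2·50000) = 27/8000 m
Load 3 — uniform load w=-7 kN/m over full span:
  y_3 = -wx²(x²-4Lx+6L²)/(24EI) = -(-7)·8²·(8²-4·10·8+6·10²)/(24·50000) = 1204/9375 m
Load 4 — applied couple M₀=-11 kN·m at a=5 m (b=L-a=5):
  y_4 = M₀a(2x-a)/(2EI)  [x>a] = (-11)·5·(2·8-5)/(2·50000) = -121/20000 m
Superposition: y = Σ y_i = 484931/15000000 m ≈ 0.032329 m

y(8) = 484931/15000000 m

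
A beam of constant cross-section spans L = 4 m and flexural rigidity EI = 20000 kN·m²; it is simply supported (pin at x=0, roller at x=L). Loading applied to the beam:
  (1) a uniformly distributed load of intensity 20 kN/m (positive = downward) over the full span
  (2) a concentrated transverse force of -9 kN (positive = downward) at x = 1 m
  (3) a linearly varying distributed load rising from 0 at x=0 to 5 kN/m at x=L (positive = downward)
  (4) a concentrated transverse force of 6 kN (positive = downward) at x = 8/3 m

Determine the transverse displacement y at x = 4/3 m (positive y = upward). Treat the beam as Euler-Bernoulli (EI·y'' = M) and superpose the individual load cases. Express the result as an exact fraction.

y(4/3) = -45641/14580000 m

Load 1 — uniform load w=20 kN/m over full span:
  y_1 = -wx(L³-2Lx²+x³)/(24EI) = -20·(4/3)·(4³-2·4·(4/3)²+(4/3)³)/(24·20000) = -88/30375 m
Load 2 — point force P=-9 kN at a=1 m (b=L-a=3):
  y_2 = -Pa(L-x)(2Lx-a²-x²)/(6LEI)  [x>a] = -(-9)·1·(4-(4/3))·(2·4·(4/3)-1²-(4/3)²)/(6·4·20000) = 71/180000 m
Load 3 — triangular load w₀=5 kN/m (0→w₀ over full span):
  y_3 = -w₀x(7L⁴-10L²x²+3x⁴)/(360LEI) = -5·(4/3)·(7·4⁴-10·4²·(4/3)²+3·(4/3)⁴)/(360·4·20000) = -32/91125 m
Load 4 — point force P=6 kN at a=8/3 m (b=L-a=4/3):
  y_4 = -Pbx(L²-b²-x²)/(6LEI)  [x≤a] = -6·(4/3)·(4/3)·(4²-(4/3)²-(4/3)²)/(6·4·20000) = -14/50625 m
Superposition: y = Σ y_i = -45641/14580000 m ≈ -0.003130 m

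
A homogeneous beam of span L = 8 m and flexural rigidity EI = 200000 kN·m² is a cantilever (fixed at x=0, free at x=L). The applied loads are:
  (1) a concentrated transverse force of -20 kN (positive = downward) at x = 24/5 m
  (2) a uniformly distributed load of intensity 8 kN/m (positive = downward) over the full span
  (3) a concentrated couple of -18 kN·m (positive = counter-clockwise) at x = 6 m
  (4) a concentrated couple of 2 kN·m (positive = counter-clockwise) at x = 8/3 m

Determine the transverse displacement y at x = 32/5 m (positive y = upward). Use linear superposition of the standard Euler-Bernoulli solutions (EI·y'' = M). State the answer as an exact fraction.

Load 1 — point force P=-20 kN at a=24/5 m (b=L-a=16/5):
  y_1 = -Pa²(3x-a)/(6EI)  [x>a] = -(-20)·(24/5)²·(3·(32/5)-(24/5))/(6·200000) = 432/78125 m
Load 2 — uniform load w=8 kN/m over full span:
  y_2 = -wx²(x²-4Lx+6L²)/(24EI) = -8·(32/5)²·((32/5)²-4·8·(32/5)+6·8²)/(24·200000) = -88064/5859375 m
Load 3 — applied couple M₀=-18 kN·m at a=6 m (b=L-a=2):
  y_3 = M₀a(2x-a)/(2EI)  [x>a] = (-18)·6·(2·(32/5)-6)/(2·200000) = -459/250000 m
Load 4 — applied couple M₀=2 kN·m at a=8/3 m (b=L-a=16/3):
  y_4 = M₀a(2x-a)/(2EI)  [x>a] = 2·(8/3)·(2·(32/5)-(8/3))/(2·200000) = 19/140625 m
Superposition: y = Σ y_i = -3150247/281250000 m ≈ -0.011201 m

y(32/5) = -3150247/281250000 m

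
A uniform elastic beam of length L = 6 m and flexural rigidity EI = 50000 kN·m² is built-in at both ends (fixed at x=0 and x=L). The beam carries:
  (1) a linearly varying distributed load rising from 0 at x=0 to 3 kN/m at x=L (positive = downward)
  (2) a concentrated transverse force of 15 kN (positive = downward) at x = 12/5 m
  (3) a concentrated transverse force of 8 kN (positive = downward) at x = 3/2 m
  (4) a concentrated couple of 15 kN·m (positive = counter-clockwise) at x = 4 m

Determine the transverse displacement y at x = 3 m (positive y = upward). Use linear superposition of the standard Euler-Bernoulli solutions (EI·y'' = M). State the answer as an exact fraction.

y(3) = -12873/20000000 m

Load 1 — triangular load w₀=3 kN/m (0→w₀ over full span):
  y_1 = -w₀x²(L-x)²(x+2L)/(120LEI) = -3·3²·(6-3)²·(3+2·6)/(120·6·50000) = -81/800000 m
Load 2 — point force P=15 kN at a=12/5 m (b=L-a=18/5):
  y_2 = -Pa²(L-x)²(3bL-(3b+a)(L-x))/(6L³EI)  [x>a] = -15·(12/5)²·(6-3)²·(3·(18/5)·6-(3·(18/5)+(12/5))·(6-3))/(6·6³·50000) = -189/625000 m
Load 3 — point force P=8 kN at a=3/2 m (b=L-a=9/2):
  y_3 = -Pa²(L-x)²(3bL-(3b+a)(L-x))/(6L³EI)  [x>a] = -8·(3/2)²·(6-3)²·(3·(9/2)·6-(3·(9/2)+(3/2))·(6-3))/(6·6³·50000) = -9/100000 m
Load 4 — applied couple M₀=15 kN·m at a=4 m (b=L-a=2):
  y_4 = (R_Ax³/6 - M_Ax²/2)/EI  [x≤a] with R_A=10/3, M_A=5 = ((10/3)·3³/6 - 5·3²/2)/50000 = -3/20000 m
Superposition: y = Σ y_i = -12873/20000000 m ≈ -0.000644 m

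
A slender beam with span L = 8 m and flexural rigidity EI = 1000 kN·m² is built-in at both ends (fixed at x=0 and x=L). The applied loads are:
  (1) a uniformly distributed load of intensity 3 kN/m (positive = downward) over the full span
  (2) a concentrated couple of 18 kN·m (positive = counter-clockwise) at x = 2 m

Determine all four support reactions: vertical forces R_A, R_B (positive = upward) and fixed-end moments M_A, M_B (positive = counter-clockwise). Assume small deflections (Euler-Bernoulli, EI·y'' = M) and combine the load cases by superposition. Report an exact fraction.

Load 1 — uniform load w=3 kN/m over full span:
  R_A = wL/2 = 3·8/2 = 12 kN
  M_A = wL²/12 = 3·8²/12 = 16 kN·m
  R_B = wL/2 = 3·8/2 = 12 kN
  M_B = -wL²/12 = -3·8²/12 = -16 kN·m
Load 2 — applied couple M₀=18 kN·m at a=2 m (b=L-a=6):
  R_A = 6M₀ab/L³ = 6·18·2·6/8³ = 81/32 kN
  M_A = M₀b(2a-b)/L² = 18·6·(2·2-6)/8² = -27/8 kN·m
  R_B = -6M₀ab/L³ = -6·18·2·6/8³ = -81/32 kN
  M_B = M₀a(2b-a)/L² = 18·2·(2·6-2)/8² = 45/8 kN·m
Superposition: R_A = 465/32 kN, M_A = 101/8 kN·m, R_B = 303/32 kN, M_B = -83/8 kN·m

R_A = 465/32 kN, M_A = 101/8 kN·m, R_B = 303/32 kN, M_B = -83/8 kN·m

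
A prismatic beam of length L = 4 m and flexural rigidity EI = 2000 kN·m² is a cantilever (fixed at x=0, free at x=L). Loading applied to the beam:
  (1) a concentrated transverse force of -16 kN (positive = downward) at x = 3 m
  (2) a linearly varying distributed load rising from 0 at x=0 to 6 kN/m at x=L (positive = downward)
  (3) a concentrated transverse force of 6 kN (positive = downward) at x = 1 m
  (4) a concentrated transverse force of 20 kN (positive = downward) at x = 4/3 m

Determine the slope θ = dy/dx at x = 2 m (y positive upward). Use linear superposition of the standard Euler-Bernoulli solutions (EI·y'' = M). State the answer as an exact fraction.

Load 1 — point force P=-16 kN at a=3 m (b=L-a=1):
  θ_1 = -Px(2a-x)/(2EI)  [x≤a] = -(-16)·2·(2·3-2)/(2·2000) = 4/125 rad
Load 2 — triangular load w₀=6 kN/m (0→w₀ over full span):
  θ_2 = (w₀Lx²/4-w₀L²x/3-w₀x⁴/(24L))/EI = (6·4·2²/4-6·4²·2/3-6·2⁴/(24·4))/2000 = -41/2000 rad
Load 3 — point force P=6 kN at a=1 m (b=L-a=3):
  θ_3 = -Pa²/(2EI)  [x>a] = -6·1²/(2·2000) = -3/2000 rad
Load 4 — point force P=20 kN at a=4/3 m (b=L-a=8/3):
  θ_4 = -Pa²/(2EI)  [x>a] = -20·(4/3)²/(2·2000) = -2/225 rad
Superposition: θ = Σ θ_i = 1/900 rad ≈ 0.001111 rad

θ(2) = 1/900 rad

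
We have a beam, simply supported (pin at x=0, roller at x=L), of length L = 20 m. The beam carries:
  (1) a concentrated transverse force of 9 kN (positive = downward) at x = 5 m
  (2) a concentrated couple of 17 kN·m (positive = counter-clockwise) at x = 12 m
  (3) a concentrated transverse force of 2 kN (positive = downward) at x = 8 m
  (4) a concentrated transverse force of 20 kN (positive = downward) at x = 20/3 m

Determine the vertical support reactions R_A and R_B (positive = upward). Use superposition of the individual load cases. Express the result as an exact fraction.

Load 1 — point force P=9 kN at a=5 m (b=L-a=15):
  R_A = Pb/L = 9·15/20 = 27/4 kN
  R_B = Pa/L = 9·5/20 = 9/4 kN
Load 2 — applied couple M₀=17 kN·m at a=12 m (b=L-a=8):
  R_A = M₀/L = 17/20 kN
  R_B = -M₀/L = -17/20 kN
Load 3 — point force P=2 kN at a=8 m (b=L-a=12):
  R_A = Pb/L = 2·12/20 = 6/5 kN
  R_B = Pa/L = 2·8/20 = 4/5 kN
Load 4 — point force P=20 kN at a=20/3 m (b=L-a=40/3):
  R_A = Pb/L = 20·(40/3)/20 = 40/3 kN
  R_B = Pa/L = 20·(20/3)/20 = 20/3 kN
Superposition: R_A = 332/15 kN, R_B = 133/15 kN

R_A = 332/15 kN, R_B = 133/15 kN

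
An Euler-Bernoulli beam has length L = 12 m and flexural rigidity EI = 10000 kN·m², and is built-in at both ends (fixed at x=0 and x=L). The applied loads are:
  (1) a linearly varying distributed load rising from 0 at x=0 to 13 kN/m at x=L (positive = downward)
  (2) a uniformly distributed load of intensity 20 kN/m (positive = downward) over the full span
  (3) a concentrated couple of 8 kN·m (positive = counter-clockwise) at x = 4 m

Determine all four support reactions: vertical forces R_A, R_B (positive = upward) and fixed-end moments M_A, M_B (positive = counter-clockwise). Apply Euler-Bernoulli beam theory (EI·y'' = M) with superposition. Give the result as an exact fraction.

R_A = 6493/45 kN, M_A = 1512/5 kN·m, R_B = 7817/45 kN, M_B = -4964/15 kN·m

Load 1 — triangular load w₀=13 kN/m (0→w₀ over full span):
  R_A = 3w₀L/20 = 3·13·12/20 = 117/5 kN
  M_A = w₀L²/30 = 13·12²/30 = 312/5 kN·m
  R_B = 7w₀L/20 = 7·13·12/20 = 273/5 kN
  M_B = -w₀L²/20 = -13·12²/20 = -468/5 kN·m
Load 2 — uniform load w=20 kN/m over full span:
  R_A = wL/2 = 20·12/2 = 120 kN
  M_A = wL²/12 = 20·12²/12 = 240 kN·m
  R_B = wL/2 = 20·12/2 = 120 kN
  M_B = -wL²/12 = -20·12²/12 = -240 kN·m
Load 3 — applied couple M₀=8 kN·m at a=4 m (b=L-a=8):
  R_A = 6M₀ab/L³ = 6·8·4·8/12³ = 8/9 kN
  M_A = M₀b(2a-b)/L² = 8·8·(2·4-8)/12² = 0 kN·m
  R_B = -6M₀ab/L³ = -6·8·4·8/12³ = -8/9 kN
  M_B = M₀a(2b-a)/L² = 8·4·(2·8-4)/12² = 8/3 kN·m
Superposition: R_A = 6493/45 kN, M_A = 1512/5 kN·m, R_B = 7817/45 kN, M_B = -4964/15 kN·m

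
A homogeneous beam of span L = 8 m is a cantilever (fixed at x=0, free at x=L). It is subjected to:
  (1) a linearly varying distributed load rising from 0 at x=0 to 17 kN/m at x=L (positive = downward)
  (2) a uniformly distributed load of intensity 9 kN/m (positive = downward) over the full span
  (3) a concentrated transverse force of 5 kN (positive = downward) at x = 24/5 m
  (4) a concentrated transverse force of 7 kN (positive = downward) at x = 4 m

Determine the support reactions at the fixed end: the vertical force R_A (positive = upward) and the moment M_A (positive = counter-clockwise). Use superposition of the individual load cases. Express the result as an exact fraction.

R_A = 152 kN, M_A = 2108/3 kN·m

Load 1 — triangular load w₀=17 kN/m (0→w₀ over full span):
  R_A = w₀L/2 = 17·8/2 = 68 kN
  M_A = w₀L²/3 = 17·8²/3 = 1088/3 kN·m
Load 2 — uniform load w=9 kN/m over full span:
  R_A = wL = 9·8 = 72 kN
  M_A = wL²/2 = 9·8²/2 = 288 kN·m
Load 3 — point force P=5 kN at a=24/5 m (b=L-a=16/5):
  R_A = P = 5 kN
  M_A = Pa = 5·(24/5) = 24 kN·m
Load 4 — point force P=7 kN at a=4 m (b=L-a=4):
  R_A = P = 7 kN
  M_A = Pa = 7·4 = 28 kN·m
Superposition: R_A = 152 kN, M_A = 2108/3 kN·m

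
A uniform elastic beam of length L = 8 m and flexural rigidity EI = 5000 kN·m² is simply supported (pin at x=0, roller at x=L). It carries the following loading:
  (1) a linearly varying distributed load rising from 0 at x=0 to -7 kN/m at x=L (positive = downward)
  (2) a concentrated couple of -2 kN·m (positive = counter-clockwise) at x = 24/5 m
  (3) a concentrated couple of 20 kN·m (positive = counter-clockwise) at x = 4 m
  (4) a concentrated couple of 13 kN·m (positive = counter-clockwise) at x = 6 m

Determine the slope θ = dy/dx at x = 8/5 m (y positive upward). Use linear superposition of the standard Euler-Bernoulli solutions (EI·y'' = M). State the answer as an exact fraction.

Load 1 — triangular load w₀=-7 kN/m (0→w₀ over full span):
  θ_1 = -w₀(7L⁴-30L²x²+15x⁴)/(360LEI) = -(-7)·(7·8⁴-30·8²·(8/5)²+15·(8/5)⁴)/(360·8·5000) = 40768/3515625 rad
Load 2 — applied couple M₀=-2 kN·m at a=24/5 m (b=L-a=16/5):
  θ_2 = (M₀x²/(2L)+C₁)/EI  [x≤a] with C₁=M₀(3b²-L²)/(6L)=104/75 = ((-2)·(8/5)²/(2·8)+(104/75))/5000 = 2/9375 rad
Load 3 — applied couple M₀=20 kN·m at a=4 m (b=L-a=4):
  θ_3 = (M₀x²/(2L)+C₁)/EI  [x≤a] with C₁=M₀(3b²-L²)/(6L)=-20/3 = (20·(8/5)²/(2·8)+(-20/3))/5000 = -13/18750 rad
Load 4 — applied couple M₀=13 kN·m at a=6 m (b=L-a=2):
  θ_4 = (M₀x²/(2L)+C₁)/EI  [x≤a] with C₁=M₀(3b²-L²)/(6L)=-169/12 = (13·(8/5)²/(2·8)+(-169/12))/5000 = -3601/1500000 rad
Superposition: θ = Σ θ_i = 980501/112500000 rad ≈ 0.008716 rad

θ(8/5) = 980501/112500000 rad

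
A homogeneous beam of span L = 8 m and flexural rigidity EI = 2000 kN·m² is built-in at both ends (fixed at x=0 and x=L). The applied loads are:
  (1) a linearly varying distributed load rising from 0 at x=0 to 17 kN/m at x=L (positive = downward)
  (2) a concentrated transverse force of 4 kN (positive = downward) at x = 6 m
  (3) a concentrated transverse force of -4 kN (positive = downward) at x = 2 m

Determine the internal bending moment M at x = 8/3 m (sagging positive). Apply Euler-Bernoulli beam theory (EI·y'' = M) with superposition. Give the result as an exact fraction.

M(8/3) = 3949/405 kN·m

Load 1 — triangular load w₀=17 kN/m (0→w₀ over full span):
  M_1 = 3w₀Lx/20 - w₀L²/30 - w₀x³/(6L) = 3·17·8·(8/3)/20 - 17·8²/30 - 17·(8/3)³/(6·8) = 4624/405 kN·m
Load 2 — point force P=4 kN at a=6 m (b=L-a=2):
  M_2 = Pb²(3a+b)x/L³ - Pab²/L²  [x≤a] = 4·2²·(3·6+2)·(8/3)/8³ - 4·6·2²/8² = 1/6 kN·m
Load 3 — point force P=-4 kN at a=2 m (b=L-a=6):
  M_3 = Pa²(a+3b)(L-x)/L³ - Pa²b/L²  [x>a] = (-4)·2²·(2+3·6)·(8-(8/3))/8³ - (-4)·2²·6/8² = -11/6 kN·m
Superposition: M = Σ M_i = 3949/405 kN·m ≈ 9.750617 kN·m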